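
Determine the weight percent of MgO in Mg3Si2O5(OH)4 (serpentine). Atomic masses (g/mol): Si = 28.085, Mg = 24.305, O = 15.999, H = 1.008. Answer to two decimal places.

Molar mass of Mg3Si2O5(OH)4 = 3×24.305 + 2×28.085 + 9×15.999 + 4×1.008 = 277.108 g/mol.
Each formula unit contains 3 Mg, equivalent to 3/1 = 3.0000 mol MgO.
M(MgO) = 1×24.305 + 1×15.999 = 40.304 g/mol.
Mass of MgO per formula unit = 3.0000 × 40.304 = 120.912 g.
MgO wt% = 120.912 / 277.108 × 100 = 43.63%.

43.63 wt%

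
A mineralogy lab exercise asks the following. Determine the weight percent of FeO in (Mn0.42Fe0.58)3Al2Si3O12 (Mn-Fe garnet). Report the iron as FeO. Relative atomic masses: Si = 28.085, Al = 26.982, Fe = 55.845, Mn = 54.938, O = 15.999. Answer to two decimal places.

25.17 wt%

Formula mass = 496.599 g/mol.
1.74 Fe → 1.7400 mol FeO per formula unit; M(FeO) = 71.844, so FeO mass = 125.009 g.
125.009/496.599 × 100 = 25.17 wt%.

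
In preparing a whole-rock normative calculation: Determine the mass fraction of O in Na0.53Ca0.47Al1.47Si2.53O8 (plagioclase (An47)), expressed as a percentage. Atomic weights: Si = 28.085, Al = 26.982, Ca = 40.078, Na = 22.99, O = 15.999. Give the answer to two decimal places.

Formula mass = 0.53*22.99 + 0.47*40.078 + 1.47*26.982 + 2.53*28.085 + 8*15.999 = 269.732 g/mol, of which 127.992 g is O.
So O makes up 127.992/269.732 = 0.4745 of the mass, i.e. 47.45%.

47.45 wt%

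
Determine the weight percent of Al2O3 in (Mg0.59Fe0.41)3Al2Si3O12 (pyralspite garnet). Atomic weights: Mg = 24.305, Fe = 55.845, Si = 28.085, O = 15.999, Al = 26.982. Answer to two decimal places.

23.07 wt%

Molar mass of (Mg0.59Fe0.41)3Al2Si3O12 = 1.77×24.305 + 1.23×55.845 + 2×26.982 + 3×28.085 + 12×15.999 = 441.916 g/mol.
Each formula unit contains 2 Al, equivalent to 2/2 = 1.0000 mol Al2O3.
M(Al2O3) = 2×26.982 + 3×15.999 = 101.961 g/mol.
Mass of Al2O3 per formula unit = 1.0000 × 101.961 = 101.961 g.
Al2O3 wt% = 101.961 / 441.916 × 100 = 23.07%.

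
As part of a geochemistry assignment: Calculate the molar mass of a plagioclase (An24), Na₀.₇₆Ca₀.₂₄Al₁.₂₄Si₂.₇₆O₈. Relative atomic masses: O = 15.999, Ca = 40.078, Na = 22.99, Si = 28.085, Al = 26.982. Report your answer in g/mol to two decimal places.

266.06 g/mol

M = 0.76(22.99) + 0.24(40.078) + 1.24(26.982) + 2.76(28.085) + 8(15.999)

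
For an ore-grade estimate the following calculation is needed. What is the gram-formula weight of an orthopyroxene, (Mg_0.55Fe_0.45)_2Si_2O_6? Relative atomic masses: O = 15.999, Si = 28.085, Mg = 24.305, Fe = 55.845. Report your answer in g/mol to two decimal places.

229.16 g/mol

M = 1.10·24.305 + 0.90·55.845 + 2·28.085 + 6·15.999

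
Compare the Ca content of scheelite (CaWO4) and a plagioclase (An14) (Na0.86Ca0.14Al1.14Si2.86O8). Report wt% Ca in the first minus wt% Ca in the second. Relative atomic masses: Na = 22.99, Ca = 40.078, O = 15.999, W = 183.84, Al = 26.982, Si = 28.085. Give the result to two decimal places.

11.80 percentage points

First mineral: 40.078 g Ca in 287.914 g formula = 13.92 wt% Ca.
Second mineral: 5.611 g Ca in 264.457 g formula = 2.12 wt% Ca.
13.92% − 2.12% gives a difference of 11.80 percentage points.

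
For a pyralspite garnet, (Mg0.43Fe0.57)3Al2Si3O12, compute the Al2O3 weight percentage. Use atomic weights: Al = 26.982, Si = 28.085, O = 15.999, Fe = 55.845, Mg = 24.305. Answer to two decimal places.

22.31 wt%

M((Mg0.43Fe0.57)3Al2Si3O12) = 457.055 g/mol; M(Al2O3) = 101.961 g/mol.
Moles Al2O3 per formula unit = 2 Al ÷ 2 = 1.0000.
Al2O3 fraction = (1.0000 × 101.961) / 457.055 = 101.961/457.055 = 0.2231.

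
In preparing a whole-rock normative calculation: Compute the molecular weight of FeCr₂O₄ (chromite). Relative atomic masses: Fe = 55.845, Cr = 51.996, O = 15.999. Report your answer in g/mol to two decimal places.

223.83 g/mol

Fe: 1 × 55.845 = 55.8450
Cr: 2 × 51.996 = 103.9920
O: 4 × 15.999 = 63.9960
Summing the contributions gives the formula mass.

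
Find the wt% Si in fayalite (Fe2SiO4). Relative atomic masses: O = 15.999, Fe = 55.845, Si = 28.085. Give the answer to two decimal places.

Formula mass = 2·55.845 + 1·28.085 + 4·15.999 = 203.771 g/mol, of which 28.085 g is Si.
So Si makes up 28.085/203.771 = 0.1378 of the mass, i.e. 13.78%.

13.78 wt%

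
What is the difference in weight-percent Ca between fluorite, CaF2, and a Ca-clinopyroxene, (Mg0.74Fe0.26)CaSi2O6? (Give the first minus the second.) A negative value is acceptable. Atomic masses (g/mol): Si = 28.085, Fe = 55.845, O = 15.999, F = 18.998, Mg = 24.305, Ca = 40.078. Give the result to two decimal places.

33.50 percentage points

M(CaF2) = 78.074 g/mol, so wt% Ca = 40.078/78.074 × 100 = 51.33%.
M((Mg0.74Fe0.26)CaSi2O6) = 224.747 g/mol, so wt% Ca = 40.078/224.747 × 100 = 17.83%.
51.33 − 17.83 = 33.50 pp.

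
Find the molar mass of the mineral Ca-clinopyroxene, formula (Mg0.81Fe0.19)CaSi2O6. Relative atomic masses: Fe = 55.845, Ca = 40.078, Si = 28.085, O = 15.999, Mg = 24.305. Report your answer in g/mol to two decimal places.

M = 0.81(24.305) + 0.19(55.845) + 1(40.078) + 2(28.085) + 6(15.999)

222.54 g/mol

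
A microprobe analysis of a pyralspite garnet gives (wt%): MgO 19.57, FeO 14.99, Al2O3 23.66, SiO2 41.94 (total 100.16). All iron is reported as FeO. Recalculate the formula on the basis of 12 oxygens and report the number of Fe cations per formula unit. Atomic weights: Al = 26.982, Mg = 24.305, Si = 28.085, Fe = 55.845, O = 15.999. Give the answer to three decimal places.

MgO (M=40.304): mol = 0.48556; Mg = 0.48556, O = 0.48556.
FeO (M=71.844): mol = 0.20865; Fe = 0.20865, O = 0.20865.
Al2O3 (M=101.961): mol = 0.23205; Al = 0.46410, O = 0.69615.
SiO2 (M=60.083): mol = 0.69803; Si = 0.69803, O = 1.39606.
ΣO = 2.78642; factor = 12/ΣO = 4.30660.
Fe apfu = 0.20865 × 4.30660 = 0.899.

0.899 Fe apfu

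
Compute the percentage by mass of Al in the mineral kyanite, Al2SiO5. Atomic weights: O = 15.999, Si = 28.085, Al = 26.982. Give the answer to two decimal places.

M(Al2SiO5) = 162.044 g/mol.
Al contributes 2 × 26.982 = 53.964 g per mole.
53.964/162.044 = 0.3330 → 33.30%.

33.30 weight percent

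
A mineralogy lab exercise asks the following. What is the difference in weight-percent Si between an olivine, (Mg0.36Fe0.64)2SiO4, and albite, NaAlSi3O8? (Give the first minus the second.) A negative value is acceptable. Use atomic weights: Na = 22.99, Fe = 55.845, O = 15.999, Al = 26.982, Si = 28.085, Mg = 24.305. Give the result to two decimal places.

-16.62 percentage points

Si in (Mg0.36Fe0.64)2SiO4: molar mass 181.062 g/mol; 1×28.085 = 28.085 g → 15.51 wt%.
Si in NaAlSi3O8: molar mass 262.219 g/mol; 3×28.085 = 84.255 g → 32.13 wt%.
Difference = 15.51 − 32.13 = -16.62 percentage points.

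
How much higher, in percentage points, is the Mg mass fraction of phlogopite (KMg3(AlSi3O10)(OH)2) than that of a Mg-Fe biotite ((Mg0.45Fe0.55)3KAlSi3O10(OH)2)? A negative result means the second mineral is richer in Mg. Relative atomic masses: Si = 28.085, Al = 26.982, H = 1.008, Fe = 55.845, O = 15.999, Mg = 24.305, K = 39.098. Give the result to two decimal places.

M(KMg3(AlSi3O10)(OH)2) = 417.254 g/mol, so wt% Mg = 72.915/417.254 × 100 = 17.47%.
M((Mg0.45Fe0.55)3KAlSi3O10(OH)2) = 469.295 g/mol, so wt% Mg = 32.812/469.295 × 100 = 6.99%.
17.47 − 6.99 = 10.48 pp.

10.48 percentage points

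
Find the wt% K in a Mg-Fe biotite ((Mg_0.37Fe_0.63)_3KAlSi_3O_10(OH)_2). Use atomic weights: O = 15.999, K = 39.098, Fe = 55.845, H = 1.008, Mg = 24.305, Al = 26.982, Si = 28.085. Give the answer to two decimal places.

8.20 mass %

M((Mg_0.37Fe_0.63)_3KAlSi_3O_10(OH)_2) = 476.865 g/mol.
K contributes 1 × 39.098 = 39.098 g per mole.
39.098/476.865 = 0.0820 → 8.20%.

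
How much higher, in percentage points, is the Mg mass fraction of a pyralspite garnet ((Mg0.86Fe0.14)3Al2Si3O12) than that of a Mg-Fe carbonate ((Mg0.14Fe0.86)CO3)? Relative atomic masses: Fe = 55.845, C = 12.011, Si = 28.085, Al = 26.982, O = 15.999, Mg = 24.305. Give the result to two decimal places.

12.01 percentage points

First mineral: 62.707 g Mg in 416.369 g formula = 15.06 wt% Mg.
Second mineral: 3.403 g Mg in 111.437 g formula = 3.05 wt% Mg.
15.06% − 3.05% gives a difference of 12.01 percentage points.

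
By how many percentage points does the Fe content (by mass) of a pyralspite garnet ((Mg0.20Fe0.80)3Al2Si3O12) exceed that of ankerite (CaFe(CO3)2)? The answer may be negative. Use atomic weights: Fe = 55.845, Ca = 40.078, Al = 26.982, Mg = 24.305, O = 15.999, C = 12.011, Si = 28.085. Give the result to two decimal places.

M((Mg0.20Fe0.80)3Al2Si3O12) = 478.818 g/mol, so wt% Fe = 134.028/478.818 × 100 = 27.99%.
M(CaFe(CO3)2) = 215.939 g/mol, so wt% Fe = 55.845/215.939 × 100 = 25.86%.
27.99 − 25.86 = 2.13 pp.

2.13 percentage points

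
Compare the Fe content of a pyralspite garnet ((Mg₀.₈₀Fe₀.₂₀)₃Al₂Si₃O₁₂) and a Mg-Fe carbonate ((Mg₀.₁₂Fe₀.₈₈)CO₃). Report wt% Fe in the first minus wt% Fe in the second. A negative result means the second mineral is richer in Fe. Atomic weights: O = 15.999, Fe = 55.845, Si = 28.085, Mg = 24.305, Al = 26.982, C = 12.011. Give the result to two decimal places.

First mineral: 33.507 g Fe in 422.046 g formula = 7.94 wt% Fe.
Second mineral: 49.144 g Fe in 112.068 g formula = 43.85 wt% Fe.
7.94% − 43.85% gives a difference of -35.91 percentage points.

-35.91 percentage points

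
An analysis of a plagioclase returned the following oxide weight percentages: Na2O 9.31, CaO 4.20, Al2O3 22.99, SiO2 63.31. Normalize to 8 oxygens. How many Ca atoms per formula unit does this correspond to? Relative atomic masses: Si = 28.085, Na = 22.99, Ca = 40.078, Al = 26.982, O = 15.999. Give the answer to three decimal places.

0.199 Ca apfu

9.31 wt% Na2O ÷ 61.979 g/mol = 0.15021 mol, giving 0.30042 Na and 0.15021 O.
4.20 wt% CaO ÷ 56.077 g/mol = 0.07490 mol, giving 0.07490 Ca and 0.07490 O.
22.99 wt% Al2O3 ÷ 101.961 g/mol = 0.22548 mol, giving 0.45096 Al and 0.67644 O.
63.31 wt% SiO2 ÷ 60.083 g/mol = 1.05371 mol, giving 1.05371 Si and 2.10742 O.
Oxygen sums to 3.00897; scaling by 8/3.00897 = 2.65872 puts the formula on 8 O.
Ca: 0.07490 × 2.65872 = 0.199 atoms per formula unit.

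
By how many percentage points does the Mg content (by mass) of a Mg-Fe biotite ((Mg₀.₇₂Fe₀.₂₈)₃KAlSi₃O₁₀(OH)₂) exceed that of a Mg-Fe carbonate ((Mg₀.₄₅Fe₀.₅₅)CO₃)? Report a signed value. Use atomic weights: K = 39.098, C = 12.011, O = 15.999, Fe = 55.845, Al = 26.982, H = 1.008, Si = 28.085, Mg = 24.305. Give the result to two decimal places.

First mineral: 52.499 g Mg in 443.748 g formula = 11.83 wt% Mg.
Second mineral: 10.937 g Mg in 101.660 g formula = 10.76 wt% Mg.
11.83% − 10.76% gives a difference of 1.07 percentage points.

1.07 percentage points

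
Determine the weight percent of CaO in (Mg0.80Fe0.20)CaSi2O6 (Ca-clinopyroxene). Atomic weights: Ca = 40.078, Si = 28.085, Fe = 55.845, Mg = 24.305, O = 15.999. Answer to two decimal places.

25.16 wt%

M((Mg0.80Fe0.20)CaSi2O6) = 222.855 g/mol; M(CaO) = 56.077 g/mol.
Moles CaO per formula unit = 1 Ca ÷ 1 = 1.0000.
CaO fraction = (1.0000 × 56.077) / 222.855 = 56.077/222.855 = 0.2516.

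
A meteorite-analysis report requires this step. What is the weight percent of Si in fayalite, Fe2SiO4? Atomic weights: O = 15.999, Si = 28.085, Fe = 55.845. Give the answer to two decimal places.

M(Fe2SiO4) = 203.771 g/mol.
Si contributes 1 × 28.085 = 28.085 g per mole.
28.085/203.771 = 0.1378 → 13.78%.

13.78 wt%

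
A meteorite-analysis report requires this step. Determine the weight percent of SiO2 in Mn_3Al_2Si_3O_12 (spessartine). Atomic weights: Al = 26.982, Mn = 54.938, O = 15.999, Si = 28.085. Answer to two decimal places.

36.41 wt%

Molar mass of Mn_3Al_2Si_3O_12 = 3*54.938 + 2*26.982 + 3*28.085 + 12*15.999 = 495.021 g/mol.
Each formula unit contains 3 Si, equivalent to 3/1 = 3.0000 mol SiO2.
M(SiO2) = 1×28.085 + 2×15.999 = 60.083 g/mol.
Mass of SiO2 per formula unit = 3.0000 × 60.083 = 180.249 g.
SiO2 wt% = 180.249 / 495.021 × 100 = 36.41%.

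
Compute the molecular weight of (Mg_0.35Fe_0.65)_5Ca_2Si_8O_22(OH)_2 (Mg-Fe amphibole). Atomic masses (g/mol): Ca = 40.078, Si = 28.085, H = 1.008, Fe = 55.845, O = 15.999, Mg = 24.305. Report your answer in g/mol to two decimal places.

The formula mass is the sum 1.75*24.305 + 3.25*55.845 + 2*40.078 + 8*28.085 + 24*15.999 + 2*1.008.

914.86 g/mol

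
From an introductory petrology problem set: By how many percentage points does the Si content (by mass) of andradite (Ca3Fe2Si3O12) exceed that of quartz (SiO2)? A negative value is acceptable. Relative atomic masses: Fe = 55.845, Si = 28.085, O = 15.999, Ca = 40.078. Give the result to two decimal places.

-30.16 percentage points

Si in Ca3Fe2Si3O12: molar mass 508.167 g/mol; 3×28.085 = 84.255 g → 16.58 wt%.
Si in SiO2: molar mass 60.083 g/mol; 1×28.085 = 28.085 g → 46.74 wt%.
Difference = 16.58 − 46.74 = -30.16 percentage points.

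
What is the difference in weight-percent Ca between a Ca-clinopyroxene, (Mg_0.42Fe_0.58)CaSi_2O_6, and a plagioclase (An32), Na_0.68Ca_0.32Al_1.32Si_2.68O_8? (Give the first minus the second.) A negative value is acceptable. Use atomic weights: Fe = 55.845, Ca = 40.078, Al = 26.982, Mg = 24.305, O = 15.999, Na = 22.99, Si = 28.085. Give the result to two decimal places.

12.27 percentage points

M((Mg_0.42Fe_0.58)CaSi_2O_6) = 234.840 g/mol, so wt% Ca = 40.078/234.840 × 100 = 17.07%.
M(Na_0.68Ca_0.32Al_1.32Si_2.68O_8) = 267.334 g/mol, so wt% Ca = 12.825/267.334 × 100 = 4.80%.
17.07 − 4.80 = 12.27 pp.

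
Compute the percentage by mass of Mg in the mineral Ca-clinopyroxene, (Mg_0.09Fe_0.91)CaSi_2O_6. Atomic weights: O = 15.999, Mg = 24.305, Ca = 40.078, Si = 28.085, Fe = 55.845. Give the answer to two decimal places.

Molar mass of (Mg_0.09Fe_0.91)CaSi_2O_6: 0.09×24.305 + 0.91×55.845 + 1×40.078 + 2×28.085 + 6×15.999 = 245.248 g/mol.
Mass of Mg per formula unit: 0.09 × 24.305 = 2.187 g.
Weight fraction Mg = 2.187 / 245.248 = 0.0089.

0.89 mass %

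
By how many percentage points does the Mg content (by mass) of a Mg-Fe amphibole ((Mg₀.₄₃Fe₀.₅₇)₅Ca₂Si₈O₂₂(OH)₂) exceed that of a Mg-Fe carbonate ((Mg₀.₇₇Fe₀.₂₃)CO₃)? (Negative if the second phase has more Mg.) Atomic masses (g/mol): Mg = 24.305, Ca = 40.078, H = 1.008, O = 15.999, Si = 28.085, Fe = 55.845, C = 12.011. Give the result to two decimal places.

M((Mg₀.₄₃Fe₀.₅₇)₅Ca₂Si₈O₂₂(OH)₂) = 902.242 g/mol, so wt% Mg = 52.256/902.242 × 100 = 5.79%.
M((Mg₀.₇₇Fe₀.₂₃)CO₃) = 91.567 g/mol, so wt% Mg = 18.715/91.567 × 100 = 20.44%.
5.79 − 20.44 = -14.65 pp.

-14.65 percentage points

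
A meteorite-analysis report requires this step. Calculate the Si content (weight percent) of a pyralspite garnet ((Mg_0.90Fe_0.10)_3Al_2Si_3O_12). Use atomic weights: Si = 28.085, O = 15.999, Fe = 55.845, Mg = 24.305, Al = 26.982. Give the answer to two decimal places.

20.42 weight percent

M((Mg_0.90Fe_0.10)_3Al_2Si_3O_12) = 412.584 g/mol.
Si contributes 3 × 28.085 = 84.255 g per mole.
84.255/412.584 = 0.2042 → 20.42%.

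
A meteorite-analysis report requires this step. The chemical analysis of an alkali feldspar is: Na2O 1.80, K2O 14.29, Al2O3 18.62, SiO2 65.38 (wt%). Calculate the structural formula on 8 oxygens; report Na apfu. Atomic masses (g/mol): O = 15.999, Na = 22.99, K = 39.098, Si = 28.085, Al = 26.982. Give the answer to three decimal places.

Na2O: 1.80/61.979 = 0.02904 mol → 0.05808 mol Na, 0.02904 mol O.
K2O: 14.29/94.195 = 0.15171 mol → 0.30342 mol K, 0.15171 mol O.
Al2O3: 18.62/101.961 = 0.18262 mol → 0.36524 mol Al, 0.54786 mol O.
SiO2: 65.38/60.083 = 1.08816 mol → 1.08816 mol Si, 2.17632 mol O.
Total oxygen = 2.90493 mol. Normalization factor = 8/2.90493 = 2.75394.
Na per 8 O = 0.05808 × 2.75394 = 0.160.

0.160 Na apfu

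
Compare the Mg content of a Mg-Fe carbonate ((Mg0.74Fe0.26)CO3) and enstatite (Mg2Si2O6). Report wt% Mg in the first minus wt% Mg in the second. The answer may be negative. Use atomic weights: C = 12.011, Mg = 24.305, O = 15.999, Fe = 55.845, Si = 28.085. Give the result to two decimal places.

-4.77 percentage points

First mineral: 17.986 g Mg in 92.513 g formula = 19.44 wt% Mg.
Second mineral: 48.610 g Mg in 200.774 g formula = 24.21 wt% Mg.
19.44% − 24.21% gives a difference of -4.77 percentage points.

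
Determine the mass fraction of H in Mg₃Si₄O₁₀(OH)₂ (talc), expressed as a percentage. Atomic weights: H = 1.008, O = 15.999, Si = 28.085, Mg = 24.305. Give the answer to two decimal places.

0.53 weight percent

Molar mass of Mg₃Si₄O₁₀(OH)₂: 3·24.305 + 4·28.085 + 12·15.999 + 2·1.008 = 379.259 g/mol.
Mass of H per formula unit: 2 × 1.008 = 2.016 g.
Weight fraction H = 2.016 / 379.259 = 0.0053.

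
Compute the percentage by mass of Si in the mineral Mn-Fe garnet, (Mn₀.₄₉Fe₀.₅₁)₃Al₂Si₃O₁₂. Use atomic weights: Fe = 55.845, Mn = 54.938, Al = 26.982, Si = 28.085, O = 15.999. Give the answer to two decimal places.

Molar mass of (Mn₀.₄₉Fe₀.₅₁)₃Al₂Si₃O₁₂: 1.47×54.938 + 1.53×55.845 + 2×26.982 + 3×28.085 + 12×15.999 = 496.409 g/mol.
Mass of Si per formula unit: 3 × 28.085 = 84.255 g.
Weight fraction Si = 84.255 / 496.409 = 0.1697.

16.97 mass %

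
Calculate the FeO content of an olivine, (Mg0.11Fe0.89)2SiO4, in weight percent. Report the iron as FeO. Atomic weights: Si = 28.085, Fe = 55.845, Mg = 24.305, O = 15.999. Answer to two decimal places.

64.97 wt%

Formula mass = 196.832 g/mol.
1.78 Fe → 1.7800 mol FeO per formula unit; M(FeO) = 71.844, so FeO mass = 127.882 g.
127.882/196.832 × 100 = 64.97 wt%.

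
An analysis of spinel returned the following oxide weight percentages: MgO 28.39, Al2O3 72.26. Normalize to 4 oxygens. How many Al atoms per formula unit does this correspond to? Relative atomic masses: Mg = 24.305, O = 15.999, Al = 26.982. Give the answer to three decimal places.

2.003 Al apfu

28.39 wt% MgO ÷ 40.304 g/mol = 0.70440 mol, giving 0.70440 Mg and 0.70440 O.
72.26 wt% Al2O3 ÷ 101.961 g/mol = 0.70870 mol, giving 1.41740 Al and 2.12610 O.
Oxygen sums to 2.83050; scaling by 4/2.83050 = 1.41318 puts the formula on 4 O.
Al: 1.41740 × 1.41318 = 2.003 atoms per formula unit.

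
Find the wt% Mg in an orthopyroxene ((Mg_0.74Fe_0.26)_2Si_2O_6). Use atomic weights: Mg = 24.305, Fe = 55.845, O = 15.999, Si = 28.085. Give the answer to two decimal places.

16.56 weight percent

M((Mg_0.74Fe_0.26)_2Si_2O_6) = 217.175 g/mol.
Mg contributes 1.48 × 24.305 = 35.971 g per mole.
35.971/217.175 = 0.1656 → 16.56%.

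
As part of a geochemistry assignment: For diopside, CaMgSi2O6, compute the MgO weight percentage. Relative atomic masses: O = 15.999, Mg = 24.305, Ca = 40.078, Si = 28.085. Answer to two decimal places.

18.61 wt%

Molar mass of CaMgSi2O6 = 1*40.078 + 1*24.305 + 2*28.085 + 6*15.999 = 216.547 g/mol.
Each formula unit contains 1 Mg, equivalent to 1/1 = 1.0000 mol MgO.
M(MgO) = 1×24.305 + 1×15.999 = 40.304 g/mol.
Mass of MgO per formula unit = 1.0000 × 40.304 = 40.304 g.
MgO wt% = 40.304 / 216.547 × 100 = 18.61%.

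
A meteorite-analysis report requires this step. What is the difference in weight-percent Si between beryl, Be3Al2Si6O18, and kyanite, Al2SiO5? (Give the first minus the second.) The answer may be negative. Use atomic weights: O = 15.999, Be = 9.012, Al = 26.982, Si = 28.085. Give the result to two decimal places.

First mineral: 168.510 g Si in 537.492 g formula = 31.35 wt% Si.
Second mineral: 28.085 g Si in 162.044 g formula = 17.33 wt% Si.
31.35% − 17.33% gives a difference of 14.02 percentage points.

14.02 percentage points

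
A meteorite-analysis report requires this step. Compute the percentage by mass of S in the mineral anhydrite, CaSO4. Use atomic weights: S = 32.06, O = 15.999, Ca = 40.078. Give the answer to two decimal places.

M(CaSO4) = 136.134 g/mol.
S contributes 1 × 32.06 = 32.060 g per mole.
32.060/136.134 = 0.2355 → 23.55%.

23.55 weight percent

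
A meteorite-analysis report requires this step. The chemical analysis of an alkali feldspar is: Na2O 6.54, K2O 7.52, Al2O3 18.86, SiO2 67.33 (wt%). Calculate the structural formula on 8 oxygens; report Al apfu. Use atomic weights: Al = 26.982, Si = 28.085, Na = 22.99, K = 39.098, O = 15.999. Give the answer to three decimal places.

6.54 wt% Na2O ÷ 61.979 g/mol = 0.10552 mol, giving 0.21104 Na and 0.10552 O.
7.52 wt% K2O ÷ 94.195 g/mol = 0.07983 mol, giving 0.15966 K and 0.07983 O.
18.86 wt% Al2O3 ÷ 101.961 g/mol = 0.18497 mol, giving 0.36994 Al and 0.55491 O.
67.33 wt% SiO2 ÷ 60.083 g/mol = 1.12062 mol, giving 1.12062 Si and 2.24124 O.
Oxygen sums to 2.98150; scaling by 8/2.98150 = 2.68321 puts the formula on 8 O.
Al: 0.36994 × 2.68321 = 0.993 atoms per formula unit.

0.993 Al apfu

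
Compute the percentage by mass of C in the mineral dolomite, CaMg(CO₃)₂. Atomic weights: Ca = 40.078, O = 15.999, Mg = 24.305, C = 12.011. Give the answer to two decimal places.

Formula mass = 1×40.078 + 1×24.305 + 2×12.011 + 6×15.999 = 184.399 g/mol, of which 24.022 g is C.
So C makes up 24.022/184.399 = 0.1303 of the mass, i.e. 13.03%.

13.03 weight percent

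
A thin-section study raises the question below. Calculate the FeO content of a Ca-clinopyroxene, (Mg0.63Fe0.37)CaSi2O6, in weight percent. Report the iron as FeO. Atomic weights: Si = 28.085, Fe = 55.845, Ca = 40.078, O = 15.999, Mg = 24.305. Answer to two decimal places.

11.65 wt%

M((Mg0.63Fe0.37)CaSi2O6) = 228.217 g/mol; M(FeO) = 71.844 g/mol.
Moles FeO per formula unit = 0.37 Fe ÷ 1 = 0.3700.
FeO fraction = (0.3700 × 71.844) / 228.217 = 26.582/228.217 = 0.1165.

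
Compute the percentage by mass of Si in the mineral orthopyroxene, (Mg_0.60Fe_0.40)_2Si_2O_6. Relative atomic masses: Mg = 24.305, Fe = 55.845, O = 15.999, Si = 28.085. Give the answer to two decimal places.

24.85 mass %

Formula mass = 1.20·24.305 + 0.80·55.845 + 2·28.085 + 6·15.999 = 226.006 g/mol, of which 56.170 g is Si.
So Si makes up 56.170/226.006 = 0.2485 of the mass, i.e. 24.85%.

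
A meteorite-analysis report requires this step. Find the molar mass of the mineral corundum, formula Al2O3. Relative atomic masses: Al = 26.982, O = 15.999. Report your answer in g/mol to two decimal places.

101.96 g/mol

M = 2×26.982 + 3×15.999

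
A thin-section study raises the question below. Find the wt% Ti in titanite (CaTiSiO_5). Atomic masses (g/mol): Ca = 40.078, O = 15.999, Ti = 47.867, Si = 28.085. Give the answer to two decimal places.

24.42 weight percent

Molar mass of CaTiSiO_5: 1·40.078 + 1·47.867 + 1·28.085 + 5·15.999 = 196.025 g/mol.
Mass of Ti per formula unit: 1 × 47.867 = 47.867 g.
Weight fraction Ti = 47.867 / 196.025 = 0.2442.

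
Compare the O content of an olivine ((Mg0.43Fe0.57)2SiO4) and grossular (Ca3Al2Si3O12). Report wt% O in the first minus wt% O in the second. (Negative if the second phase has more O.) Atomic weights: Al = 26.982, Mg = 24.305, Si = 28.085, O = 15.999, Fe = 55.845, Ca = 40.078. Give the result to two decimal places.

First mineral: 63.996 g O in 176.647 g formula = 36.23 wt% O.
Second mineral: 191.988 g O in 450.441 g formula = 42.62 wt% O.
36.23% − 42.62% gives a difference of -6.39 percentage points.

-6.39 percentage points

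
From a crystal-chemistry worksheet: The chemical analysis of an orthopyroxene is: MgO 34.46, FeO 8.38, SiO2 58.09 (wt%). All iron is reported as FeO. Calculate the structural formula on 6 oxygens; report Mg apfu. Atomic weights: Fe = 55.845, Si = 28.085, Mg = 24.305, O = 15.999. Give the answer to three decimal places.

34.46 wt% MgO ÷ 40.304 g/mol = 0.85500 mol, giving 0.85500 Mg and 0.85500 O.
8.38 wt% FeO ÷ 71.844 g/mol = 0.11664 mol, giving 0.11664 Fe and 0.11664 O.
58.09 wt% SiO2 ÷ 60.083 g/mol = 0.96683 mol, giving 0.96683 Si and 1.93366 O.
Oxygen sums to 2.90530; scaling by 6/2.90530 = 2.06519 puts the formula on 6 O.
Mg: 0.85500 × 2.06519 = 1.766 atoms per formula unit.

1.766 Mg apfu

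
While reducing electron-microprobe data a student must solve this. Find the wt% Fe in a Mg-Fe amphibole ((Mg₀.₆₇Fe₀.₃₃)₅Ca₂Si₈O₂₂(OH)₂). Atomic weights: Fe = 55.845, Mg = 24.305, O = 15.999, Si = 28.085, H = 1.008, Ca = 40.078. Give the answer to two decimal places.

Molar mass of (Mg₀.₆₇Fe₀.₃₃)₅Ca₂Si₈O₂₂(OH)₂: 3.35×24.305 + 1.65×55.845 + 2×40.078 + 8×28.085 + 24×15.999 + 2×1.008 = 864.394 g/mol.
Mass of Fe per formula unit: 1.65 × 55.845 = 92.144 g.
Weight fraction Fe = 92.144 / 864.394 = 0.1066.

10.66 wt%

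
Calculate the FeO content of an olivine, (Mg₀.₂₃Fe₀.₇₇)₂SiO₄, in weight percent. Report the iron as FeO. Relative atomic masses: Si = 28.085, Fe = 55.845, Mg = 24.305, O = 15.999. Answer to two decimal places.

M((Mg₀.₂₃Fe₀.₇₇)₂SiO₄) = 189.263 g/mol; M(FeO) = 71.844 g/mol.
Moles FeO per formula unit = 1.54 Fe ÷ 1 = 1.5400.
FeO fraction = (1.5400 × 71.844) / 189.263 = 110.640/189.263 = 0.5846.

58.46 wt%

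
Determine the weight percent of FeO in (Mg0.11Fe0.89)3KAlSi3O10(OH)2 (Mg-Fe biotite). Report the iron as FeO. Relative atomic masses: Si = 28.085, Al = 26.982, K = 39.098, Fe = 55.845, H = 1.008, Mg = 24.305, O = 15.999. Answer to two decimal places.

38.25 wt%

Molar mass of (Mg0.11Fe0.89)3KAlSi3O10(OH)2 = 0.33×24.305 + 2.67×55.845 + 1×39.098 + 1×26.982 + 3×28.085 + 12×15.999 + 2×1.008 = 501.466 g/mol.
Each formula unit contains 2.67 Fe, equivalent to 2.67/1 = 2.6700 mol FeO.
M(FeO) = 1×55.845 + 1×15.999 = 71.844 g/mol.
Mass of FeO per formula unit = 2.6700 × 71.844 = 191.823 g.
FeO wt% = 191.823 / 501.466 × 100 = 38.25%.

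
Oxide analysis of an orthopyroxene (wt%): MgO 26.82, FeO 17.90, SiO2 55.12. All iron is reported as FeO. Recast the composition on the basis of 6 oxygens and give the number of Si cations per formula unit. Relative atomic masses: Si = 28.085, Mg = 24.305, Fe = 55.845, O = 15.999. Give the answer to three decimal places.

2.002 Si apfu

MgO: 26.82/40.304 = 0.66544 mol → 0.66544 mol Mg, 0.66544 mol O.
FeO: 17.90/71.844 = 0.24915 mol → 0.24915 mol Fe, 0.24915 mol O.
SiO2: 55.12/60.083 = 0.91740 mol → 0.91740 mol Si, 1.83480 mol O.
Total oxygen = 2.74939 mol. Normalization factor = 6/2.74939 = 2.18230.
Si per 6 O = 0.91740 × 2.18230 = 2.002.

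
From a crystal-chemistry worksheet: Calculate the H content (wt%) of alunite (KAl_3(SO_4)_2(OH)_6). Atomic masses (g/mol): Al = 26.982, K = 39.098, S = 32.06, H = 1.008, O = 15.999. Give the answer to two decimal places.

1.46 wt%

M(KAl_3(SO_4)_2(OH)_6) = 414.198 g/mol.
H contributes 6 × 1.008 = 6.048 g per mole.
6.048/414.198 = 0.0146 → 1.46%.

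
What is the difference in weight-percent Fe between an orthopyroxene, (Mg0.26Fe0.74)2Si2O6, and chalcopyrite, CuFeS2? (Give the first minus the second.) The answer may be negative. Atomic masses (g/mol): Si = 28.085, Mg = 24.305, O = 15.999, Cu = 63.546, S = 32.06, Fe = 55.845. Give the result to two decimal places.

2.97 percentage points

First mineral: 82.651 g Fe in 247.453 g formula = 33.40 wt% Fe.
Second mineral: 55.845 g Fe in 183.511 g formula = 30.43 wt% Fe.
33.40% − 30.43% gives a difference of 2.97 percentage points.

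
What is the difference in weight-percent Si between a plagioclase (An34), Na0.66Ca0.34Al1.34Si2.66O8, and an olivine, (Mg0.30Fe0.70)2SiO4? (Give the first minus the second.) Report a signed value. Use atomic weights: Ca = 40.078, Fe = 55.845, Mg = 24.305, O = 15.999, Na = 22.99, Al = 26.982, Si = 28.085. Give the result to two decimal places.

First mineral: 74.706 g Si in 267.654 g formula = 27.91 wt% Si.
Second mineral: 28.085 g Si in 184.847 g formula = 15.19 wt% Si.
27.91% − 15.19% gives a difference of 12.72 percentage points.

12.72 percentage points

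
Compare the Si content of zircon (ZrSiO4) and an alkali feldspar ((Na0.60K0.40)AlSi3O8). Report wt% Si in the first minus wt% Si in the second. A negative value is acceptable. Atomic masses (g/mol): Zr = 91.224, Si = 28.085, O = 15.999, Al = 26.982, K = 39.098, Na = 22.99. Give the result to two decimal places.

Si in ZrSiO4: molar mass 183.305 g/mol; 1×28.085 = 28.085 g → 15.32 wt%.
Si in (Na0.60K0.40)AlSi3O8: molar mass 268.662 g/mol; 3×28.085 = 84.255 g → 31.36 wt%.
Difference = 15.32 − 31.36 = -16.04 percentage points.

-16.04 percentage points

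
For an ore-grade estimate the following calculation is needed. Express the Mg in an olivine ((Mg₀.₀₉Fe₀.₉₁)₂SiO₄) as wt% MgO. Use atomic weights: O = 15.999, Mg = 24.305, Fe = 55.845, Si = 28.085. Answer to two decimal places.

Molar mass of (Mg₀.₀₉Fe₀.₉₁)₂SiO₄ = 0.18*24.305 + 1.82*55.845 + 1*28.085 + 4*15.999 = 198.094 g/mol.
Each formula unit contains 0.18 Mg, equivalent to 0.18/1 = 0.1800 mol MgO.
M(MgO) = 1×24.305 + 1×15.999 = 40.304 g/mol.
Mass of MgO per formula unit = 0.1800 × 40.304 = 7.255 g.
MgO wt% = 7.255 / 198.094 × 100 = 3.66%.

3.66 wt%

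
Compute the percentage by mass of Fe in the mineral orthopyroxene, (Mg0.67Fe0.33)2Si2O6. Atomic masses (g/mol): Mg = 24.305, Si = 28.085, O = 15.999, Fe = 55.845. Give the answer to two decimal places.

16.63 weight percent

M((Mg0.67Fe0.33)2Si2O6) = 221.590 g/mol.
Fe contributes 0.66 × 55.845 = 36.858 g per mole.
36.858/221.590 = 0.1663 → 16.63%.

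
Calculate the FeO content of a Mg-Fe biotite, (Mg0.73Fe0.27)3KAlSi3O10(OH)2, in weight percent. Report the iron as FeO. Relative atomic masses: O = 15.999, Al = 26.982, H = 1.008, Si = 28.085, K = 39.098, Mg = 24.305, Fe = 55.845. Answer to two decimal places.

13.14 wt%

M((Mg0.73Fe0.27)3KAlSi3O10(OH)2) = 442.801 g/mol; M(FeO) = 71.844 g/mol.
Moles FeO per formula unit = 0.81 Fe ÷ 1 = 0.8100.
FeO fraction = (0.8100 × 71.844) / 442.801 = 58.194/442.801 = 0.1314.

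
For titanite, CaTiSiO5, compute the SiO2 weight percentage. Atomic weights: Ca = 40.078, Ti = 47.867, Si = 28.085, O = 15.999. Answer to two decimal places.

30.65 wt%

Formula mass = 196.025 g/mol.
1 Si → 1.0000 mol SiO2 per formula unit; M(SiO2) = 60.083, so SiO2 mass = 60.083 g.
60.083/196.025 × 100 = 30.65 wt%.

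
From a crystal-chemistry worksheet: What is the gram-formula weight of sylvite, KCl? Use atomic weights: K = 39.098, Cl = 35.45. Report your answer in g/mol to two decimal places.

74.55 g/mol

M = 1*39.098 + 1*35.45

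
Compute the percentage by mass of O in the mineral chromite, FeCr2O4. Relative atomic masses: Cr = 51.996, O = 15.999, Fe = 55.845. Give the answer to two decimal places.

Molar mass of FeCr2O4: 1×55.845 + 2×51.996 + 4×15.999 = 223.833 g/mol.
Mass of O per formula unit: 4 × 15.999 = 63.996 g.
Weight fraction O = 63.996 / 223.833 = 0.2859.

28.59 mass %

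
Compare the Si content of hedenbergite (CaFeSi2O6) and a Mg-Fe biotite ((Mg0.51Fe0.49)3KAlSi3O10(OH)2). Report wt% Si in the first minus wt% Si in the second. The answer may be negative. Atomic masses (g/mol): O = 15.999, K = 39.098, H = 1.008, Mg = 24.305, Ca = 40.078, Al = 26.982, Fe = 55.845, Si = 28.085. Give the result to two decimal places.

M(CaFeSi2O6) = 248.087 g/mol, so wt% Si = 56.170/248.087 × 100 = 22.64%.
M((Mg0.51Fe0.49)3KAlSi3O10(OH)2) = 463.618 g/mol, so wt% Si = 84.255/463.618 × 100 = 18.17%.
22.64 − 18.17 = 4.47 pp.

4.47 percentage points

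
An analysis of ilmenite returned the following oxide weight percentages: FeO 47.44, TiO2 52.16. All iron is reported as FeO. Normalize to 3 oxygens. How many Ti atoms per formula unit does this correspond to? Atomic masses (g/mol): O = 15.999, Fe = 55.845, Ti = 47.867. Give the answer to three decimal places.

0.996 Ti apfu

47.44 wt% FeO ÷ 71.844 g/mol = 0.66032 mol, giving 0.66032 Fe and 0.66032 O.
52.16 wt% TiO2 ÷ 79.865 g/mol = 0.65310 mol, giving 0.65310 Ti and 1.30620 O.
Oxygen sums to 1.96652; scaling by 3/1.96652 = 1.52554 puts the formula on 3 O.
Ti: 0.65310 × 1.52554 = 0.996 atoms per formula unit.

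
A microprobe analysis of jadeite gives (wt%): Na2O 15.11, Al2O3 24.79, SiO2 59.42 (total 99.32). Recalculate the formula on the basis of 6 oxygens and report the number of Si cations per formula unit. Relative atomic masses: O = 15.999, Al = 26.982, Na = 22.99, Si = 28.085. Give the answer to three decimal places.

2.011 Si apfu

Na2O (M=61.979): mol = 0.24379; Na = 0.48758, O = 0.24379.
Al2O3 (M=101.961): mol = 0.24313; Al = 0.48626, O = 0.72939.
SiO2 (M=60.083): mol = 0.98897; Si = 0.98897, O = 1.97794.
ΣO = 2.95112; factor = 6/ΣO = 2.03313.
Si apfu = 0.98897 × 2.03313 = 2.011.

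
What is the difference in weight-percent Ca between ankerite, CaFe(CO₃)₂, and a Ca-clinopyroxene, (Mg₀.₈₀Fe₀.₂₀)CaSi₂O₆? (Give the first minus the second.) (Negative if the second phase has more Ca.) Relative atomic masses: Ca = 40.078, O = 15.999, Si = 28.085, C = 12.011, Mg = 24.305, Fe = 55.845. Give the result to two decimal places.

0.58 percentage points

M(CaFe(CO₃)₂) = 215.939 g/mol, so wt% Ca = 40.078/215.939 × 100 = 18.56%.
M((Mg₀.₈₀Fe₀.₂₀)CaSi₂O₆) = 222.855 g/mol, so wt% Ca = 40.078/222.855 × 100 = 17.98%.
18.56 − 17.98 = 0.58 pp.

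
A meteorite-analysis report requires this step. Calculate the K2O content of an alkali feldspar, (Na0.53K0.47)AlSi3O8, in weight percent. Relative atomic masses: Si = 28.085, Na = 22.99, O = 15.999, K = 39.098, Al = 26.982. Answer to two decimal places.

8.20 wt%

Formula mass = 269.790 g/mol.
0.47 K → 0.2350 mol K2O per formula unit; M(K2O) = 94.195, so K2O mass = 22.136 g.
22.136/269.790 × 100 = 8.20 wt%.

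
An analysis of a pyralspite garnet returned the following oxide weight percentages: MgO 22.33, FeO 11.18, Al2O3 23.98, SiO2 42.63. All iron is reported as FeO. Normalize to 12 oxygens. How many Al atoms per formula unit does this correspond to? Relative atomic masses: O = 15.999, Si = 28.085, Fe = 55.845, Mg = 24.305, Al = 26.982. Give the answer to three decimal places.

MgO (M=40.304): mol = 0.55404; Mg = 0.55404, O = 0.55404.
FeO (M=71.844): mol = 0.15561; Fe = 0.15561, O = 0.15561.
Al2O3 (M=101.961): mol = 0.23519; Al = 0.47038, O = 0.70557.
SiO2 (M=60.083): mol = 0.70952; Si = 0.70952, O = 1.41904.
ΣO = 2.83426; factor = 12/ΣO = 4.23391.
Al apfu = 0.47038 × 4.23391 = 1.992.

1.992 Al apfu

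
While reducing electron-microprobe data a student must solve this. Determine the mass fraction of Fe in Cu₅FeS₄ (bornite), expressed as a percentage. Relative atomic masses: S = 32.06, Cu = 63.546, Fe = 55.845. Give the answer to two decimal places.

11.13 wt%

Molar mass of Cu₅FeS₄: 5·63.546 + 1·55.845 + 4·32.06 = 501.815 g/mol.
Mass of Fe per formula unit: 1 × 55.845 = 55.845 g.
Weight fraction Fe = 55.845 / 501.815 = 0.1113.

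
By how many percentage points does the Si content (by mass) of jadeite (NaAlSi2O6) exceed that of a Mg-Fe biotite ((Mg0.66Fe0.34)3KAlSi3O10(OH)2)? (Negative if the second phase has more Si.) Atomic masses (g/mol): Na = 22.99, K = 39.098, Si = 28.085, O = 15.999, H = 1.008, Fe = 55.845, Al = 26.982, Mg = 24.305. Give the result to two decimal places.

9.04 percentage points

First mineral: 56.170 g Si in 202.136 g formula = 27.79 wt% Si.
Second mineral: 84.255 g Si in 449.425 g formula = 18.75 wt% Si.
27.79% − 18.75% gives a difference of 9.04 percentage points.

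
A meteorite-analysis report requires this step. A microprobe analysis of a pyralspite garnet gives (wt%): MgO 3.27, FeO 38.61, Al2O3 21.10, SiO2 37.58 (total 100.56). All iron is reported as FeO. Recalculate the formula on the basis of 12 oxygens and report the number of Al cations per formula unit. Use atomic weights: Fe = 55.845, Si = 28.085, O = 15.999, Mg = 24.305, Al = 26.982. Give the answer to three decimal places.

1.994 Al apfu

3.27 wt% MgO ÷ 40.304 g/mol = 0.08113 mol, giving 0.08113 Mg and 0.08113 O.
38.61 wt% FeO ÷ 71.844 g/mol = 0.53741 mol, giving 0.53741 Fe and 0.53741 O.
21.10 wt% Al2O3 ÷ 101.961 g/mol = 0.20694 mol, giving 0.41388 Al and 0.62082 O.
37.58 wt% SiO2 ÷ 60.083 g/mol = 0.62547 mol, giving 0.62547 Si and 1.25094 O.
Oxygen sums to 2.49030; scaling by 12/2.49030 = 4.81870 puts the formula on 12 O.
Al: 0.41388 × 4.81870 = 1.994 atoms per formula unit.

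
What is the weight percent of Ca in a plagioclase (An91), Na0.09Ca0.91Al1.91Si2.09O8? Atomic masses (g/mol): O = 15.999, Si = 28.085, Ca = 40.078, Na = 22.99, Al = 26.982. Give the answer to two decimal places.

Formula mass = 0.09·22.99 + 0.91·40.078 + 1.91·26.982 + 2.09·28.085 + 8·15.999 = 276.765 g/mol, of which 36.471 g is Ca.
So Ca makes up 36.471/276.765 = 0.1318 of the mass, i.e. 13.18%.

13.18 wt%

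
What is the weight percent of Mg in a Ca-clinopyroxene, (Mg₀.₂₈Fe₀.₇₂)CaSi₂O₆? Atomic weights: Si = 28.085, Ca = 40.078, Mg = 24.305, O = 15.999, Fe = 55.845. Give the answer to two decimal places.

2.84 mass %

Molar mass of (Mg₀.₂₈Fe₀.₇₂)CaSi₂O₆: 0.28×24.305 + 0.72×55.845 + 1×40.078 + 2×28.085 + 6×15.999 = 239.256 g/mol.
Mass of Mg per formula unit: 0.28 × 24.305 = 6.805 g.
Weight fraction Mg = 6.805 / 239.256 = 0.0284.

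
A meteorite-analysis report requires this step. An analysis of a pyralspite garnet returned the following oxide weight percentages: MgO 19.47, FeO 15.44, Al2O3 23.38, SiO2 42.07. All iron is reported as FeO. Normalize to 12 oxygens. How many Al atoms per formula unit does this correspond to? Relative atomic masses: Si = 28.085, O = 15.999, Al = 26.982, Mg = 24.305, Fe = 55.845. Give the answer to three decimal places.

1.975 Al apfu

MgO: 19.47/40.304 = 0.48308 mol → 0.48308 mol Mg, 0.48308 mol O.
FeO: 15.44/71.844 = 0.21491 mol → 0.21491 mol Fe, 0.21491 mol O.
Al2O3: 23.38/101.961 = 0.22930 mol → 0.45860 mol Al, 0.68790 mol O.
SiO2: 42.07/60.083 = 0.70020 mol → 0.70020 mol Si, 1.40040 mol O.
Total oxygen = 2.78629 mol. Normalization factor = 12/2.78629 = 4.30680.
Al per 12 O = 0.45860 × 4.30680 = 1.975.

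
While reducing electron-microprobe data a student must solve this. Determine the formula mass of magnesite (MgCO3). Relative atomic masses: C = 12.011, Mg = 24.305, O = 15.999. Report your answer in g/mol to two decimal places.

84.31 g/mol

The formula mass is the sum 1·24.305 + 1·12.011 + 3·15.999.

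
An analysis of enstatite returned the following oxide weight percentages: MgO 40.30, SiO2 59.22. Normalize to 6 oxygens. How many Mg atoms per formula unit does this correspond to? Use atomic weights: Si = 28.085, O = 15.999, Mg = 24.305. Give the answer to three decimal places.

40.30 wt% MgO ÷ 40.304 g/mol = 0.99990 mol, giving 0.99990 Mg and 0.99990 O.
59.22 wt% SiO2 ÷ 60.083 g/mol = 0.98564 mol, giving 0.98564 Si and 1.97128 O.
Oxygen sums to 2.97118; scaling by 6/2.97118 = 2.01940 puts the formula on 6 O.
Mg: 0.99990 × 2.01940 = 2.019 atoms per formula unit.

2.019 Mg apfu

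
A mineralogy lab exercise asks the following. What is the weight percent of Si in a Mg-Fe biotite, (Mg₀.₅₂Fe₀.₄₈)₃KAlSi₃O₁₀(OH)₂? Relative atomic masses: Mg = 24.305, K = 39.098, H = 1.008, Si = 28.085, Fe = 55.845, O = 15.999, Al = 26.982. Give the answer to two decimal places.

Formula mass = 1.56·24.305 + 1.44·55.845 + 1·39.098 + 1·26.982 + 3·28.085 + 12·15.999 + 2·1.008 = 462.672 g/mol, of which 84.255 g is Si.
So Si makes up 84.255/462.672 = 0.1821 of the mass, i.e. 18.21%.

18.21 mass %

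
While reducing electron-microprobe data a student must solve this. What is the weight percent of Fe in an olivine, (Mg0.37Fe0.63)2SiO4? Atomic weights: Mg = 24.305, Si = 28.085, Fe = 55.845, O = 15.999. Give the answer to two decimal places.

39.00 weight percent

Molar mass of (Mg0.37Fe0.63)2SiO4: 0.74·24.305 + 1.26·55.845 + 1·28.085 + 4·15.999 = 180.431 g/mol.
Mass of Fe per formula unit: 1.26 × 55.845 = 70.365 g.
Weight fraction Fe = 70.365 / 180.431 = 0.3900.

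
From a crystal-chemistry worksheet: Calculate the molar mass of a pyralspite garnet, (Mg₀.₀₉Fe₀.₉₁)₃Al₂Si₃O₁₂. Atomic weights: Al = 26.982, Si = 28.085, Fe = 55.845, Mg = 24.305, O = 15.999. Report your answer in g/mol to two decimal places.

The formula mass is the sum 0.27*24.305 + 2.73*55.845 + 2*26.982 + 3*28.085 + 12*15.999.

489.23 g/mol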